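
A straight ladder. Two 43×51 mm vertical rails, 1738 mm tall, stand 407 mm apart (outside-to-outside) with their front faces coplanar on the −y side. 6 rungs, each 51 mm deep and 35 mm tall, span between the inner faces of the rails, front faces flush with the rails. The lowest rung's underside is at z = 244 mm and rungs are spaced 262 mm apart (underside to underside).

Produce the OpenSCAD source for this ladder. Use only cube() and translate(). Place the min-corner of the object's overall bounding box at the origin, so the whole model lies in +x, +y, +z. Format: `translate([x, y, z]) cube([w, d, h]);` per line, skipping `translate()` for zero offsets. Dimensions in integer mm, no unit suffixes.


// rung span = 407 - 2*43 = 321
// rung[k] z = 244 + k*262
cube([43, 51, 1738]);
translate([364, 0, 0]) cube([43, 51, 1738]);
translate([43, 0, 244]) cube([321, 51, 35]);
translate([43, 0, 506]) cube([321, 51, 35]);
translate([43, 0, 768]) cube([321, 51, 35]);
translate([43, 0, 1030]) cube([321, 51, 35]);
translate([43, 0, 1292]) cube([321, 51, 35]);
translate([43, 0, 1554]) cube([321, 51, 35]);


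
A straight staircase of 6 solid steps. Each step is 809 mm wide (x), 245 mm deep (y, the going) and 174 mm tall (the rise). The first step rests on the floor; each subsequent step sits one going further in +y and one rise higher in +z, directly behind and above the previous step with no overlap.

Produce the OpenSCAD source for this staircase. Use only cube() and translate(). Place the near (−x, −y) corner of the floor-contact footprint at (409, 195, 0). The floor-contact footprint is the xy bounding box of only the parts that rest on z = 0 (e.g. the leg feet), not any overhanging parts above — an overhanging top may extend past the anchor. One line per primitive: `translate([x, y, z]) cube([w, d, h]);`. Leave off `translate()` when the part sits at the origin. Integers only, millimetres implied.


translate([409, 195, 0]) cube([809, 245, 174]);
translate([409, 440, 174]) cube([809, 245, 174]);
translate([409, 685, 348]) cube([809, 245, 174]);
translate([409, 930, 522]) cube([809, 245, 174]);
translate([409, 1175, 696]) cube([809, 245, 174]);
translate([409, 1420, 870]) cube([809, 245, 174]);


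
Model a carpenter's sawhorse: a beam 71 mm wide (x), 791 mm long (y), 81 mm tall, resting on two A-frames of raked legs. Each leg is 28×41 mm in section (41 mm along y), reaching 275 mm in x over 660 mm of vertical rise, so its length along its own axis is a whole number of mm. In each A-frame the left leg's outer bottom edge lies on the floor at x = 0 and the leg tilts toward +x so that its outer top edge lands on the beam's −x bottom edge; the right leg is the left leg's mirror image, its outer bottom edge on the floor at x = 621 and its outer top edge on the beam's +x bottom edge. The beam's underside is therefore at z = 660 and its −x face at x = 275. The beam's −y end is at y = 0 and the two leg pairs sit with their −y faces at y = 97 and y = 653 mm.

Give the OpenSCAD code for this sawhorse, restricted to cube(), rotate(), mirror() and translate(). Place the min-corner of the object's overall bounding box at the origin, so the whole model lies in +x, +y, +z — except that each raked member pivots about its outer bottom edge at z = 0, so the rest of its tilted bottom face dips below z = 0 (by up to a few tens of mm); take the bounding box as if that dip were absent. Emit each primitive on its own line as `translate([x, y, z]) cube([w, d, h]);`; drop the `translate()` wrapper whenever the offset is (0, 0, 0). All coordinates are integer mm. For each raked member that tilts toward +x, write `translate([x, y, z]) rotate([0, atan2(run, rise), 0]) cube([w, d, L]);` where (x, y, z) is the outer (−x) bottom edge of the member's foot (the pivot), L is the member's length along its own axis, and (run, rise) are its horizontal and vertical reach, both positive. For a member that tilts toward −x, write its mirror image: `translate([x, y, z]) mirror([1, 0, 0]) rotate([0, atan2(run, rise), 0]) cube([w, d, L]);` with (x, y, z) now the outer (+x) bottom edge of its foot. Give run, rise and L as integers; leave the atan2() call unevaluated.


translate([275, 0, 660]) cube([71, 791, 81]);
translate([0, 97, 0]) rotate([0, atan2(275, 660), 0]) cube([28, 41, 715]);
translate([621, 97, 0]) mirror([1, 0, 0]) rotate([0, atan2(275, 660), 0]) cube([28, 41, 715]);
translate([0, 653, 0]) rotate([0, atan2(275, 660), 0]) cube([28, 41, 715]);
translate([621, 653, 0]) mirror([1, 0, 0]) rotate([0, atan2(275, 660), 0]) cube([28, 41, 715]);


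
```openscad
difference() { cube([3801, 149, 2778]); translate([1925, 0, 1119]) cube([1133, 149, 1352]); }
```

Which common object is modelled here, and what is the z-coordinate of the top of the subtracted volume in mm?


A wall with a window opening. The window head height is 2471 mm.

A wall with a rectangular opening subtracted — a window. Sill at z = 1119, opening 1352 mm tall, so the head is at 1119 + 1352 = 2471 mm.


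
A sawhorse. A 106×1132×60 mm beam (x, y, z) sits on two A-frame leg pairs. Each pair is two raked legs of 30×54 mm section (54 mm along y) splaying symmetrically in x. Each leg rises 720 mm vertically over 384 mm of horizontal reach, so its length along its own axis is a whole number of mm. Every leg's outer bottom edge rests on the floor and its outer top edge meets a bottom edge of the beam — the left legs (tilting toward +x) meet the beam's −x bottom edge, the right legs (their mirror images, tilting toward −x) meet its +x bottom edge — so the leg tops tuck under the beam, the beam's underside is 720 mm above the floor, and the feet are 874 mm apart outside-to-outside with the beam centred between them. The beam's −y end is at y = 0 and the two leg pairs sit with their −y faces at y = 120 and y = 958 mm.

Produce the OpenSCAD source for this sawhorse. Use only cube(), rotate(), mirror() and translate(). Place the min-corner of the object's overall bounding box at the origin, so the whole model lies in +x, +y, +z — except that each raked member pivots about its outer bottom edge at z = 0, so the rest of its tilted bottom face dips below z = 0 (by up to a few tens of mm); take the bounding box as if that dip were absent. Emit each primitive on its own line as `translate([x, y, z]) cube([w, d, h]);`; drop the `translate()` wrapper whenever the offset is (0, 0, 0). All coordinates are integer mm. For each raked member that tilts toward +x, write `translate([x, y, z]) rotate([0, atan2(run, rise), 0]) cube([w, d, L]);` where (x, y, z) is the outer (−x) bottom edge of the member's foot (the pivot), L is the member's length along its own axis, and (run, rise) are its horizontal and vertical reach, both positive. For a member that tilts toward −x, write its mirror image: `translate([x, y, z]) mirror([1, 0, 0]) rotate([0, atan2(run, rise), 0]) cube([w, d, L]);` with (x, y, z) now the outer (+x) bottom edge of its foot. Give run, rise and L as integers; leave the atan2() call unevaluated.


translate([384, 0, 720]) cube([106, 1132, 60]);
translate([0, 120, 0]) rotate([0, atan2(384, 720), 0]) cube([30, 54, 816]);
translate([874, 120, 0]) mirror([1, 0, 0]) rotate([0, atan2(384, 720), 0]) cube([30, 54, 816]);
translate([0, 958, 0]) rotate([0, atan2(384, 720), 0]) cube([30, 54, 816]);
translate([874, 958, 0]) mirror([1, 0, 0]) rotate([0, atan2(384, 720), 0]) cube([30, 54, 816]);


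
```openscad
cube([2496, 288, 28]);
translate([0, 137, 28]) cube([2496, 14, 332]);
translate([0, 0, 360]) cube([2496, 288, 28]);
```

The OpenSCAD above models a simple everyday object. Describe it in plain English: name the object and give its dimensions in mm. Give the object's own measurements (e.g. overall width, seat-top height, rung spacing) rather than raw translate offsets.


An I-beam lying along x, 2496 mm long. Overall section height 388 mm. Two flanges 288 mm wide (y) and 28 mm thick, one on the floor and one at the top; a web 14 mm thick runs between them, centred on the flange width.


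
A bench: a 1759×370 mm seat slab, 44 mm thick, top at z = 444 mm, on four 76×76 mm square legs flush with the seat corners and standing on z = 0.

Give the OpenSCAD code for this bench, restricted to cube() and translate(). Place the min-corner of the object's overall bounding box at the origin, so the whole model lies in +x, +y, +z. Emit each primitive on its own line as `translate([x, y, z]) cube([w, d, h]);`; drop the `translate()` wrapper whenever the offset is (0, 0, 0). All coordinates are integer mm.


// leg_h = 444 − 44 = 400
translate([0, 0, 400]) cube([1759, 370, 44]);
cube([76, 76, 400]);
translate([0, 294, 0]) cube([76, 76, 400]);
translate([1683, 0, 0]) cube([76, 76, 400]);
translate([1683, 294, 0]) cube([76, 76, 400]);


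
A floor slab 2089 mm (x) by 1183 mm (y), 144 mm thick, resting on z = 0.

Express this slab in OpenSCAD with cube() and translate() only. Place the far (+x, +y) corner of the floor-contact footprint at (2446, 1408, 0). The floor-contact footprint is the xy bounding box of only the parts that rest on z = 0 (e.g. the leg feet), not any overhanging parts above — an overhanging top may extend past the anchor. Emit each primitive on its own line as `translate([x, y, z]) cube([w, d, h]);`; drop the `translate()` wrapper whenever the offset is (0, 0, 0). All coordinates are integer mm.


translate([357, 225, 0]) cube([2089, 1183, 144]);


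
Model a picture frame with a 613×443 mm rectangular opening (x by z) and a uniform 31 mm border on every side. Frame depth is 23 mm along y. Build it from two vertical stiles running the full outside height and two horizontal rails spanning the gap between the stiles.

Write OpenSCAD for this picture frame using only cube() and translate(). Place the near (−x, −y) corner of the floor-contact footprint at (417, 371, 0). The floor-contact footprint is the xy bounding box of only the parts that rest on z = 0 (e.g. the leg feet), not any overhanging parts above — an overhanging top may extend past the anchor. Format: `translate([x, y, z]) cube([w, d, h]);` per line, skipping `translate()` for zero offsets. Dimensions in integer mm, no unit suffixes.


translate([417, 371, 0]) cube([31, 23, 505]);
translate([1061, 371, 0]) cube([31, 23, 505]);
translate([448, 371, 0]) cube([613, 23, 31]);
translate([448, 371, 474]) cube([613, 23, 31]);


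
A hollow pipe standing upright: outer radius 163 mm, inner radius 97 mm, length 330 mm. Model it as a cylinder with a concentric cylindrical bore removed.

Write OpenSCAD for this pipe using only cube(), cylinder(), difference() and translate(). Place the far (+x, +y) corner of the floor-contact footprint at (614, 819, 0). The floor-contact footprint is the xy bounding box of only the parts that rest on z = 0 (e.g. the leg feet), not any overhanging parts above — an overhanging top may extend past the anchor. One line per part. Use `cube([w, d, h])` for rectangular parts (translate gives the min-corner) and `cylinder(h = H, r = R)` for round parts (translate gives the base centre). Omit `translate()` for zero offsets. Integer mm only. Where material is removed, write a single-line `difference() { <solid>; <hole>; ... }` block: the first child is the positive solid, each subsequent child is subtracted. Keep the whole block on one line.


difference() { translate([451, 656, 0]) cylinder(h = 330, r = 163); translate([451, 656, 0]) cylinder(h = 330, r = 97); }


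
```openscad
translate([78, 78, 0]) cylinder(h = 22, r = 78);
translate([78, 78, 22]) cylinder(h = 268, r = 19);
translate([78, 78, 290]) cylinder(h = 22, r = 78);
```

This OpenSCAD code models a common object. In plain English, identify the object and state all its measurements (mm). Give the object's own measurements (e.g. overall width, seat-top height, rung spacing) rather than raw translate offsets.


A spool: two coaxial disc flanges of radius 78 mm and thickness 22 mm, joined by a core cylinder of radius 19 mm and height 268 mm. The lower flange rests on z = 0 and the three cylinders share a vertical axis.


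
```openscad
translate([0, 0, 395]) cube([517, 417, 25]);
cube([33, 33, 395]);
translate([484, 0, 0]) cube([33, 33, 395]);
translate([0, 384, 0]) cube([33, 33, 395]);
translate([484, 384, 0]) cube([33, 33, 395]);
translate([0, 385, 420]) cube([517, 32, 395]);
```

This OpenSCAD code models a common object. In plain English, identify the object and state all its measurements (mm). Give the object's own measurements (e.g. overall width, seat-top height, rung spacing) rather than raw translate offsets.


A chair. The seat is a 517×417×25 mm slab with its top at z = 420 mm, on four 33×33 mm corner legs (flush with the seat edges, standing on z = 0). A flat backrest 32 mm thick, 395 mm tall, spans the full seat width and rises from the seat top along its +y edge, rear face flush with the rear of the seat.


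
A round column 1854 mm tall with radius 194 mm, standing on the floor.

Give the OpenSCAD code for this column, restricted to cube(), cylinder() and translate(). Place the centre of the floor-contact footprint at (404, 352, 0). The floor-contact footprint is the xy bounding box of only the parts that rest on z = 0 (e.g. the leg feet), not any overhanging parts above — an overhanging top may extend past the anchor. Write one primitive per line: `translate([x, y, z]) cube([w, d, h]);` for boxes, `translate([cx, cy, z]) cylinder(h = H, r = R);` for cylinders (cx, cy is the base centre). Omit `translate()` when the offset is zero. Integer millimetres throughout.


translate([404, 352, 0]) cylinder(h = 1854, r = 194);


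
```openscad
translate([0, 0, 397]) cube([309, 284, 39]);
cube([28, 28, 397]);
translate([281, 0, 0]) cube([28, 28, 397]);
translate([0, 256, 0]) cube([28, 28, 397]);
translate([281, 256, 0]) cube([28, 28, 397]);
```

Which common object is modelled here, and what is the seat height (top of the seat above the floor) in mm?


A stool. The seat height is 436 mm.

A 309×284×39 slab at z = 397 on four corner posts — a stool. The seat top is 397 + 39 = 436 mm.


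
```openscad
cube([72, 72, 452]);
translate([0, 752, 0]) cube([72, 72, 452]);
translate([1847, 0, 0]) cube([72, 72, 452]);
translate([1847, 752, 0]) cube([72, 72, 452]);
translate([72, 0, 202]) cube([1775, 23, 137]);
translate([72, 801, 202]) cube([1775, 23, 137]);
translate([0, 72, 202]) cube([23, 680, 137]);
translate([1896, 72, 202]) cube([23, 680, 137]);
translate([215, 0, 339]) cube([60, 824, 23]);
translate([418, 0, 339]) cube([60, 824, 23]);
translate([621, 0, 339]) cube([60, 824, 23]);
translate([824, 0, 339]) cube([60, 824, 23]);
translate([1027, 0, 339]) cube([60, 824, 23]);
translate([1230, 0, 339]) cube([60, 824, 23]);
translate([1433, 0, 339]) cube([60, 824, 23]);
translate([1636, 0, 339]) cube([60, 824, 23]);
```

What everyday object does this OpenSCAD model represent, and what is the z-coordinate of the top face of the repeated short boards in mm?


A bed frame. The slat-top height is 362 mm.

Four posts, four rails, and a row of slats — a bed frame. Slats sit on the rails at z = 202 + 137 = 339; with slat thickness 23, the top is 362 mm.


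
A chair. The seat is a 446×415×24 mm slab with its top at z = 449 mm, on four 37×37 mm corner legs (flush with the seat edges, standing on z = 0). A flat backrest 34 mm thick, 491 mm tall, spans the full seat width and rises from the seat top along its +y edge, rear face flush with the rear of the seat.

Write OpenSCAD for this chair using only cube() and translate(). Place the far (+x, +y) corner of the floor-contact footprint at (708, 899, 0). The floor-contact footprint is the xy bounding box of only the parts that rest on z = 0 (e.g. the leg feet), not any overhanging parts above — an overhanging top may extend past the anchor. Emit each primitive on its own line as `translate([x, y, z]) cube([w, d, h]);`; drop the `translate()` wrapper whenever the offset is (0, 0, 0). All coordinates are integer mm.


translate([262, 484, 425]) cube([446, 415, 24]);
translate([262, 484, 0]) cube([37, 37, 425]);
translate([671, 484, 0]) cube([37, 37, 425]);
translate([262, 862, 0]) cube([37, 37, 425]);
translate([671, 862, 0]) cube([37, 37, 425]);
translate([262, 865, 449]) cube([446, 34, 491]);


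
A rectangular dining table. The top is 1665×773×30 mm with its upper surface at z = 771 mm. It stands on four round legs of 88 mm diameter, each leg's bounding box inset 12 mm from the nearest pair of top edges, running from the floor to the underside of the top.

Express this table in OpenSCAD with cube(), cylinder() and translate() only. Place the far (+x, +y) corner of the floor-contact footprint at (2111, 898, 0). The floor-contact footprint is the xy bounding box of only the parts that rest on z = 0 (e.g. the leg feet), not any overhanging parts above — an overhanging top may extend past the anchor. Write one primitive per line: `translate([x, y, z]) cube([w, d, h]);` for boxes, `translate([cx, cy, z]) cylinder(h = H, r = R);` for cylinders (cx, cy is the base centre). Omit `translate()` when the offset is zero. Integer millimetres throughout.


// leg_h = 771 - 30 = 741
translate([458, 137, 741]) cube([1665, 773, 30]);
translate([514, 193, 0]) cylinder(h = 741, r = 44);
translate([2067, 193, 0]) cylinder(h = 741, r = 44);
translate([514, 854, 0]) cylinder(h = 741, r = 44);
translate([2067, 854, 0]) cylinder(h = 741, r = 44);


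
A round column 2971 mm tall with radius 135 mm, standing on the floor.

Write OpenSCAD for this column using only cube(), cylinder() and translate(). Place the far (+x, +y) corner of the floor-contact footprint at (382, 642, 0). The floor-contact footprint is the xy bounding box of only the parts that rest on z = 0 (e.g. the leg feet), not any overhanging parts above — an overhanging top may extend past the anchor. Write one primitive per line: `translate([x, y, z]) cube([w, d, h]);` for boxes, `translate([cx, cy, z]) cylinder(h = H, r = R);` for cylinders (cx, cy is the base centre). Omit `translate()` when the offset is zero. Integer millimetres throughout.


translate([247, 507, 0]) cylinder(h = 2971, r = 135);


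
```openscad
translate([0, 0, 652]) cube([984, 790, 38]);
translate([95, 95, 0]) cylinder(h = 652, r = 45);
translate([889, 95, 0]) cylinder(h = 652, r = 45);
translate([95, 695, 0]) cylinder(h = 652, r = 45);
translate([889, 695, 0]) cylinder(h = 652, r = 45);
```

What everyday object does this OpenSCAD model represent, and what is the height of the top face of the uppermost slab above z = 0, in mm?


A table. The table height is 690 mm.

A 984×790×38 slab sits at z = 652 on four Ø90 mm round legs — a table. The top surface is at 652 + 38 = 690 mm.


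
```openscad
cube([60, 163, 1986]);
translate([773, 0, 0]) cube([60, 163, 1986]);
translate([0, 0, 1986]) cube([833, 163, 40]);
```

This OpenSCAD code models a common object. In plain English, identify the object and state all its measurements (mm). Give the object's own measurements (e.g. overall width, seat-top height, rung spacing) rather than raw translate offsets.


A door frame. The clear opening is 713 mm wide and 1986 mm high. Two 60 mm wide jambs, 163 mm deep, stand either side of the opening from the floor to the top of the opening. A 40 mm thick head sits across the top of both jambs, spanning the full outside width of the frame.


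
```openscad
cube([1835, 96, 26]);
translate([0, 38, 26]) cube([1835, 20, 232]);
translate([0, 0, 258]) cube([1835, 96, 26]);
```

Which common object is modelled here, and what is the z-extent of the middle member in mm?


An I-beam. The web height is 232 mm.

Two wide flanges with a thin centred web — an I-beam. Overall 284 mm minus two 26 mm flanges gives a web of 284 − 2·26 = 232 mm.


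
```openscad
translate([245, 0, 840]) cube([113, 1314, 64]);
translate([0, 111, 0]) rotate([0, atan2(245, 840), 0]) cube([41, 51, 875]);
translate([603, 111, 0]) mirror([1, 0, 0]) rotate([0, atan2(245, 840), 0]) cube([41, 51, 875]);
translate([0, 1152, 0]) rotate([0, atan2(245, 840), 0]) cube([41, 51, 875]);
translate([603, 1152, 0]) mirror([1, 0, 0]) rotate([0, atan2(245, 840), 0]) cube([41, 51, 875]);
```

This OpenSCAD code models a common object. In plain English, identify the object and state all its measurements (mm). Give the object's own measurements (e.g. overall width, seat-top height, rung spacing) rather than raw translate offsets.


A sawhorse. A 113×1314×64 mm beam (x, y, z) sits on two A-frame leg pairs. Each pair is two raked legs of 41×51 mm section (51 mm along y) splaying symmetrically in x. Each leg rises 840 mm vertically over 245 mm of horizontal reach and is 875 mm long along its own axis. Every leg's outer bottom edge rests on the floor and its outer top edge meets a bottom edge of the beam — the left legs (tilting toward +x) meet the beam's −x bottom edge, the right legs (their mirror images, tilting toward −x) meet its +x bottom edge — so the leg tops tuck under the beam, the beam's underside is 840 mm above the floor, and the feet are 603 mm apart outside-to-outside with the beam centred between them. The two leg pairs are set in 111 mm from either end of the beam.


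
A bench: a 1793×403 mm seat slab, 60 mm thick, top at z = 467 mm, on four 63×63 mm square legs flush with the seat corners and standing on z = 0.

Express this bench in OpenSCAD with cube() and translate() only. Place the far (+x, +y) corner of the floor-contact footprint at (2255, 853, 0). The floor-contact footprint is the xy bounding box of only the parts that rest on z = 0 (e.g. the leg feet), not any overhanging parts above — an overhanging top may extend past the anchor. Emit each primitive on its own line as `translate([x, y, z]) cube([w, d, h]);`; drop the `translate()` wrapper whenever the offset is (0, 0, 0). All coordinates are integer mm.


translate([462, 450, 407]) cube([1793, 403, 60]);
translate([462, 450, 0]) cube([63, 63, 407]);
translate([462, 790, 0]) cube([63, 63, 407]);
translate([2192, 450, 0]) cube([63, 63, 407]);
translate([2192, 790, 0]) cube([63, 63, 407]);


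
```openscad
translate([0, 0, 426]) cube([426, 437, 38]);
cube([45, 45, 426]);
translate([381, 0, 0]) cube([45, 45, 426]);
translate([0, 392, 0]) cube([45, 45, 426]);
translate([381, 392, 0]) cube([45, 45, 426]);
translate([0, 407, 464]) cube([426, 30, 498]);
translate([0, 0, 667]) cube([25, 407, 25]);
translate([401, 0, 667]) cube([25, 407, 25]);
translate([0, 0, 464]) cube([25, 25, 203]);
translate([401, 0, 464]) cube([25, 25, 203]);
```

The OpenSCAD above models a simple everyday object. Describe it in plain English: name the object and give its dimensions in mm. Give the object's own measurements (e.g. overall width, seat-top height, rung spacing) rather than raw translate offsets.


A chair. The seat is a 426×437×38 mm slab with its top at z = 464 mm, on four 45×45 mm corner legs (flush with the seat edges, standing on z = 0). A flat backrest 30 mm thick, 498 mm tall, spans the full seat width and rises from the seat top along its +y edge, rear face flush with the rear of the seat. Two armrests of 25×25 mm section run along each side from the seat's front edge to the front of the backrest, top faces 228 mm above the seat top and outer faces flush with the seat's x-edges; a 25×25 mm post under the front of each armrest stands on the seat at the front corner.


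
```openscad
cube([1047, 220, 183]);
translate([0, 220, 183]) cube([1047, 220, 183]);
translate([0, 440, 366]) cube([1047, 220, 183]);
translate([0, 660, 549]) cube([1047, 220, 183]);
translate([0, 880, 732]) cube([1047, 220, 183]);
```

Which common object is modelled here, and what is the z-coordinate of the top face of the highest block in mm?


A staircase. The total rise is 915 mm.

5 identical blocks, each offset up and back from the previous — a staircase. Each step is 183 mm tall and there are 5 of them, so the total rise is 5 × 183 = 915 mm.


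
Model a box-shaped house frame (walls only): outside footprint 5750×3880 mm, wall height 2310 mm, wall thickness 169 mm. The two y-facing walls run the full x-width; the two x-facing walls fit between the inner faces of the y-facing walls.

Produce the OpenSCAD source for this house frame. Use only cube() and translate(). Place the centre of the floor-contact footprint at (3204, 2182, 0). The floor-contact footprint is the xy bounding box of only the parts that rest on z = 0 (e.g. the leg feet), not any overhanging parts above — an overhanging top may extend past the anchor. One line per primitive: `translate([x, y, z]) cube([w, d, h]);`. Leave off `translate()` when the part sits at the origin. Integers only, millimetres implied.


translate([329, 242, 0]) cube([5750, 169, 2310]);
translate([329, 3953, 0]) cube([5750, 169, 2310]);
translate([329, 411, 0]) cube([169, 3542, 2310]);
translate([5910, 411, 0]) cube([169, 3542, 2310]);


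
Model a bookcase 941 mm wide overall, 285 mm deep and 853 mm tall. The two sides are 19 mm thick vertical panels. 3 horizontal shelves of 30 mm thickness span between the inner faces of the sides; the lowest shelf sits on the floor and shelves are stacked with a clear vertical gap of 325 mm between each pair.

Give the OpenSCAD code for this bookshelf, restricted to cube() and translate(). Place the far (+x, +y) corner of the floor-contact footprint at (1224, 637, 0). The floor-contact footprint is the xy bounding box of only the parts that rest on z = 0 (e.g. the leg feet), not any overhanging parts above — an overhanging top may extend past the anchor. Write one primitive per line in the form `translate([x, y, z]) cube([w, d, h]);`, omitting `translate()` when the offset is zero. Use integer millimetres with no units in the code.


translate([283, 352, 0]) cube([19, 285, 853]);
translate([1205, 352, 0]) cube([19, 285, 853]);
translate([302, 352, 0]) cube([903, 285, 30]);
translate([302, 352, 355]) cube([903, 285, 30]);
translate([302, 352, 710]) cube([903, 285, 30]);


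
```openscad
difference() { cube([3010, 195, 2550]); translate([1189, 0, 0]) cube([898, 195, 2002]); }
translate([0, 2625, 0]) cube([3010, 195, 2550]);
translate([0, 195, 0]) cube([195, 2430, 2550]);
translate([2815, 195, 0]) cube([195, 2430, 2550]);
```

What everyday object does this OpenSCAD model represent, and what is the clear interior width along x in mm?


A single room. The interior width is 2620 mm.

Four walls enclosing a rectangle with a door in the front wall — a room. Outside width 3010 minus two 195 mm walls gives 2620 mm.


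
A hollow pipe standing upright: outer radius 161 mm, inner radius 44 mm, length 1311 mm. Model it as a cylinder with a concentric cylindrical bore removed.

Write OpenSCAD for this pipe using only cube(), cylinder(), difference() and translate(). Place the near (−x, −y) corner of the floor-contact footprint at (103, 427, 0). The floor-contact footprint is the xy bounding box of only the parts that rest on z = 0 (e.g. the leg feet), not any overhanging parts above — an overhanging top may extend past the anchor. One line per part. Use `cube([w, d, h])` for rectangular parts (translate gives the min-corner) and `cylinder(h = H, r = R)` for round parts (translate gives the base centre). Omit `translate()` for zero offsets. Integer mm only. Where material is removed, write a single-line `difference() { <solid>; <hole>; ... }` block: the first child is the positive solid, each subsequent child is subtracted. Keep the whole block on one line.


difference() { translate([264, 588, 0]) cylinder(h = 1311, r = 161); translate([264, 588, 0]) cylinder(h = 1311, r = 44); }


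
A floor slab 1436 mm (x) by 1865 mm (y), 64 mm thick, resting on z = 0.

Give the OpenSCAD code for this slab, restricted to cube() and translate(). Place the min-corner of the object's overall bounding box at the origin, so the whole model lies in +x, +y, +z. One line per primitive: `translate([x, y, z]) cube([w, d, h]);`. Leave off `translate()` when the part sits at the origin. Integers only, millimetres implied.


cube([1436, 1865, 64]);


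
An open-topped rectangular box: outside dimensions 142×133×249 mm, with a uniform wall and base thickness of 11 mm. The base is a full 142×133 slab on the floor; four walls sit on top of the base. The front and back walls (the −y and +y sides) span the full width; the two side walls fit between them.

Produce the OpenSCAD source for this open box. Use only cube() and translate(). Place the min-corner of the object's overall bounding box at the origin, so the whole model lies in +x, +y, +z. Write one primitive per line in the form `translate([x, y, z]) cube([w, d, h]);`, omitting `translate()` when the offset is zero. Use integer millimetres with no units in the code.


cube([142, 133, 11]);
translate([0, 0, 11]) cube([142, 11, 238]);
translate([0, 122, 11]) cube([142, 11, 238]);
translate([0, 11, 11]) cube([11, 111, 238]);
translate([131, 11, 11]) cube([11, 111, 238]);


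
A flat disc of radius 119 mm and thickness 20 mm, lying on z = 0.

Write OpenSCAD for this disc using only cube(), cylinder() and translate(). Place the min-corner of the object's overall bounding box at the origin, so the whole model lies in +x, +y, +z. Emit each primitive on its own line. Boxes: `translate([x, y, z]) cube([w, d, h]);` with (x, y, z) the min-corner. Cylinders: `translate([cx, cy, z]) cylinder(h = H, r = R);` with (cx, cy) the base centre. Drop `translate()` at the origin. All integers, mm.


translate([119, 119, 0]) cylinder(h = 20, r = 119);


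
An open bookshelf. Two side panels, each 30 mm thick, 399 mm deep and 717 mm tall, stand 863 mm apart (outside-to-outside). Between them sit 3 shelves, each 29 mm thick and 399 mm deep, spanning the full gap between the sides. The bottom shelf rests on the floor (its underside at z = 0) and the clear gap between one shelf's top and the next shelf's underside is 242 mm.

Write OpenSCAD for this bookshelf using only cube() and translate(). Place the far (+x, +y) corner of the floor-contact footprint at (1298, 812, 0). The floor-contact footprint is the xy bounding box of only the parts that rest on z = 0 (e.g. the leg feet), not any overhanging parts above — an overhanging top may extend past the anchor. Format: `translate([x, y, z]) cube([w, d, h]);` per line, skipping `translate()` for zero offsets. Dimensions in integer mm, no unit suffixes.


translate([435, 413, 0]) cube([30, 399, 717]);
translate([1268, 413, 0]) cube([30, 399, 717]);
translate([465, 413, 0]) cube([803, 399, 29]);
translate([465, 413, 271]) cube([803, 399, 29]);
translate([465, 413, 542]) cube([803, 399, 29]);


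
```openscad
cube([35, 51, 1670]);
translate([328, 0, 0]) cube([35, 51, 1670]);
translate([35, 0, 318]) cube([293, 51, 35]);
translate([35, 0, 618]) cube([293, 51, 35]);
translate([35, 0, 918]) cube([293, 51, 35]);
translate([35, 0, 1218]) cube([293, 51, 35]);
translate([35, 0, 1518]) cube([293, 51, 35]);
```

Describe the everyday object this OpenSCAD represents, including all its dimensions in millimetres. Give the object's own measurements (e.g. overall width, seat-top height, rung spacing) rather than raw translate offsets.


A straight ladder. Two 35×51 mm vertical rails, 1670 mm tall, stand 363 mm apart (outside-to-outside) with their front faces coplanar on the −y side. 5 rungs, each 51 mm deep and 35 mm tall, span between the inner faces of the rails, front faces flush with the rails. The lowest rung's underside is at z = 318 mm and rungs are spaced 300 mm apart (underside to underside).


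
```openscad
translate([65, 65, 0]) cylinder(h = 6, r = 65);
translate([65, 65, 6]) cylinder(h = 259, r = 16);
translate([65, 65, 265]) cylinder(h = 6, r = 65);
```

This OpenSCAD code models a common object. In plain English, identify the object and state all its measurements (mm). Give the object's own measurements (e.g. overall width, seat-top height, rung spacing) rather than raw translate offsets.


A spool: two coaxial disc flanges of radius 65 mm and thickness 6 mm, joined by a core cylinder of radius 16 mm and height 259 mm. The lower flange rests on z = 0 and the three cylinders share a vertical axis.


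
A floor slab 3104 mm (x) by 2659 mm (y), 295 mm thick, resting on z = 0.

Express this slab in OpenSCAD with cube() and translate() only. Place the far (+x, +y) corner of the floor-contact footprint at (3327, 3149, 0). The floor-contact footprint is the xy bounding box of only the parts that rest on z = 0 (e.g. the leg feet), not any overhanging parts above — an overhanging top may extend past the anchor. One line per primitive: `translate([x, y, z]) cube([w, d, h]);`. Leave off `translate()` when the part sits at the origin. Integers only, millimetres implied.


translate([223, 490, 0]) cube([3104, 2659, 295]);


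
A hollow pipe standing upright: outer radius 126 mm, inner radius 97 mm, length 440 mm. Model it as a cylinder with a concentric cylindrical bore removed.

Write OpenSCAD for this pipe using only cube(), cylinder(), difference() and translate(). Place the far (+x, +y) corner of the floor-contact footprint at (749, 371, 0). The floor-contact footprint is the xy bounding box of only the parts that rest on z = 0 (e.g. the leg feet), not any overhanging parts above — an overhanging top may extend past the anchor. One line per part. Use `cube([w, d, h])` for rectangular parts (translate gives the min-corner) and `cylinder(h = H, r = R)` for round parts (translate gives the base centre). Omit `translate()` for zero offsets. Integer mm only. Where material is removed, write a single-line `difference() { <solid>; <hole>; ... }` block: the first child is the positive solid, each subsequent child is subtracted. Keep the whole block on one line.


difference() { translate([623, 245, 0]) cylinder(h = 440, r = 126); translate([623, 245, 0]) cylinder(h = 440, r = 97); }


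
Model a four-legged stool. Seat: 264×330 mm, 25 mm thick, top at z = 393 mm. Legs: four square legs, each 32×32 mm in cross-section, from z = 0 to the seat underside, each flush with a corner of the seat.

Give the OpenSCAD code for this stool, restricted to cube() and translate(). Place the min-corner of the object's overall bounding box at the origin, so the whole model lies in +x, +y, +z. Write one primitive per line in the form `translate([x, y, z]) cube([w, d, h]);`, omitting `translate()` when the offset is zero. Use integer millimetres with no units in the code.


translate([0, 0, 368]) cube([264, 330, 25]);
cube([32, 32, 368]);
translate([232, 0, 0]) cube([32, 32, 368]);
translate([0, 298, 0]) cube([32, 32, 368]);
translate([232, 298, 0]) cube([32, 32, 368]);


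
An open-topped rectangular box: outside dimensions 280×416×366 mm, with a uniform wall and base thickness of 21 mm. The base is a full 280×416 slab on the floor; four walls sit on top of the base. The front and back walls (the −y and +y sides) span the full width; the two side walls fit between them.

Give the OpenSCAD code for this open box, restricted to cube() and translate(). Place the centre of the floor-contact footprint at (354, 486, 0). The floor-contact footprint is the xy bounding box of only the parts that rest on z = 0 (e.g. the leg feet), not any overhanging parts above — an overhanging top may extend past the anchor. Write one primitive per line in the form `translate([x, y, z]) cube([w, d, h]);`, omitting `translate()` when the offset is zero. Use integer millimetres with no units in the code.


translate([214, 278, 0]) cube([280, 416, 21]);
translate([214, 278, 21]) cube([280, 21, 345]);
translate([214, 673, 21]) cube([280, 21, 345]);
translate([214, 299, 21]) cube([21, 374, 345]);
translate([473, 299, 21]) cube([21, 374, 345]);


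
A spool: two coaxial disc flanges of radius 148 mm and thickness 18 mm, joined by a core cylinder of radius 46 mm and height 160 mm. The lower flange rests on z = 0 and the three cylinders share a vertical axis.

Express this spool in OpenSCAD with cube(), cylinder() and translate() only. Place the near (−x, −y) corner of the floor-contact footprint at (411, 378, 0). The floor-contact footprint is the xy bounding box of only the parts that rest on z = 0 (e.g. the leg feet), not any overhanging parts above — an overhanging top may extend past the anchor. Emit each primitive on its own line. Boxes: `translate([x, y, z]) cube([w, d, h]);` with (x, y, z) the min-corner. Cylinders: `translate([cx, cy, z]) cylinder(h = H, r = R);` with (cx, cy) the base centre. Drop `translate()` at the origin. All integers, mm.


translate([559, 526, 0]) cylinder(h = 18, r = 148);
translate([559, 526, 18]) cylinder(h = 160, r = 46);
translate([559, 526, 178]) cylinder(h = 18, r = 148);


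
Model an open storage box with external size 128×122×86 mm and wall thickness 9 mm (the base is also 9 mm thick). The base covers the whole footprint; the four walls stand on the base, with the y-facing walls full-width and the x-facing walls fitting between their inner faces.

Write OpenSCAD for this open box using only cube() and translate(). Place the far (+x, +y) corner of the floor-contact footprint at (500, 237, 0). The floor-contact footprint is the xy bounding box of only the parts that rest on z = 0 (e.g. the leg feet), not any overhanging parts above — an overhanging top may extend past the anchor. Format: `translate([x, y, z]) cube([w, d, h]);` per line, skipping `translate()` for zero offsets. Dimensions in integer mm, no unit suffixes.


translate([372, 115, 0]) cube([128, 122, 9]);
translate([372, 115, 9]) cube([128, 9, 77]);
translate([372, 228, 9]) cube([128, 9, 77]);
translate([372, 124, 9]) cube([9, 104, 77]);
translate([491, 124, 9]) cube([9, 104, 77]);


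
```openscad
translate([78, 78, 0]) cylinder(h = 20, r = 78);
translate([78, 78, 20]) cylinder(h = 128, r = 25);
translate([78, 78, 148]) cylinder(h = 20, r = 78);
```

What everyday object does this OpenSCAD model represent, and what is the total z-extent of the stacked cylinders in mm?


A spool. The overall height is 168 mm.

Three coaxial cylinders, large–small–large — a spool. Two 20 mm flanges and a 128 mm core give 20 + 128 + 20 = 168 mm.


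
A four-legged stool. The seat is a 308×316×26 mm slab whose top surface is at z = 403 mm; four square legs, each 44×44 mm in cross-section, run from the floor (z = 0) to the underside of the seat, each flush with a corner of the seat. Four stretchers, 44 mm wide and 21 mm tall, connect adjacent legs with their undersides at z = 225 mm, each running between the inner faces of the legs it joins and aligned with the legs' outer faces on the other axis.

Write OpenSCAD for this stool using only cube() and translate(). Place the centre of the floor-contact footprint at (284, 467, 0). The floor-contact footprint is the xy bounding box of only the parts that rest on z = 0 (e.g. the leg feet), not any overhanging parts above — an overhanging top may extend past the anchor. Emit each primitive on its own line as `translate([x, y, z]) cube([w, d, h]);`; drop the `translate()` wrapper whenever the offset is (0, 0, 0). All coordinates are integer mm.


translate([130, 309, 377]) cube([308, 316, 26]);
translate([130, 309, 0]) cube([44, 44, 377]);
translate([394, 309, 0]) cube([44, 44, 377]);
translate([130, 581, 0]) cube([44, 44, 377]);
translate([394, 581, 0]) cube([44, 44, 377]);
translate([174, 309, 225]) cube([220, 44, 21]);
translate([174, 581, 225]) cube([220, 44, 21]);
translate([130, 353, 225]) cube([44, 228, 21]);
translate([394, 353, 225]) cube([44, 228, 21]);


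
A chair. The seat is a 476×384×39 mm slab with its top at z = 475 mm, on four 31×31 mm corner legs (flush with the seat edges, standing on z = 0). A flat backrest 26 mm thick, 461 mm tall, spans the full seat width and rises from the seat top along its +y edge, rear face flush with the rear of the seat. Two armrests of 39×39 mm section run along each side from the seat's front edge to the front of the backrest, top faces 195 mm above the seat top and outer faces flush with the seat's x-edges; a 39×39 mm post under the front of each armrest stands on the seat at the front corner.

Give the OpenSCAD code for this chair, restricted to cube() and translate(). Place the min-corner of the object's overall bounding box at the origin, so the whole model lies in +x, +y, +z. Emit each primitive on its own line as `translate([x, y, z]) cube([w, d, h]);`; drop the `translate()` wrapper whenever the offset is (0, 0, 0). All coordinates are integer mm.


// leg_h = 475 - 39 = 436
// arm post h = 195 - 39 = 156
translate([0, 0, 436]) cube([476, 384, 39]);
cube([31, 31, 436]);
translate([445, 0, 0]) cube([31, 31, 436]);
translate([0, 353, 0]) cube([31, 31, 436]);
translate([445, 353, 0]) cube([31, 31, 436]);
translate([0, 358, 475]) cube([476, 26, 461]);
translate([0, 0, 631]) cube([39, 358, 39]);
translate([437, 0, 631]) cube([39, 358, 39]);
translate([0, 0, 475]) cube([39, 39, 156]);
translate([437, 0, 475]) cube([39, 39, 156]);
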